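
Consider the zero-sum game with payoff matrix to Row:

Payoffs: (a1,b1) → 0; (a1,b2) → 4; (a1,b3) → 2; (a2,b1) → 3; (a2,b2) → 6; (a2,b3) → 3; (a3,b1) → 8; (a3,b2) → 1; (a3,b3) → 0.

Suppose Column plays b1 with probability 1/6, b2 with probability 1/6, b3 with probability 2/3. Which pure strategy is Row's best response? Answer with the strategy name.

a2

Expected payoff of a1: (1/6)·0 + (1/6)·4 + (2/3)·2 = 2.
Expected payoff of a2: (1/6)·3 + (1/6)·6 + (2/3)·3 = 7/2.
Expected payoff of a3: (1/6)·8 + (1/6)·1 + (2/3)·0 = 3/2.
The largest is 7/2, so Row's best response is a2.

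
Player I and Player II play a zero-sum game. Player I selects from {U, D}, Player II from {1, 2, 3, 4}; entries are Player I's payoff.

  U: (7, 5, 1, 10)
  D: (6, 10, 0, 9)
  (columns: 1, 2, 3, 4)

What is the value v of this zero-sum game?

Row minima: U → 1, D → 0; maximin = 1.
Column maxima: 1 → 7, 2 → 10, 3 → 1, 4 → 10; minimax = 1.
Since maximin = minimax = 1, there is a saddle point and the value is 1.

1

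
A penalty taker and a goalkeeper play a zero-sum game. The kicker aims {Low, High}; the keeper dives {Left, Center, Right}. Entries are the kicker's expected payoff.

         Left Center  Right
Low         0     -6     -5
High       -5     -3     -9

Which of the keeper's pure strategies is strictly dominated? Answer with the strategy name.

Left

Right holds the kicker's payoff strictly below Left in every row: -5 < 0, -9 < -5.
So Left is strictly dominated for the keeper.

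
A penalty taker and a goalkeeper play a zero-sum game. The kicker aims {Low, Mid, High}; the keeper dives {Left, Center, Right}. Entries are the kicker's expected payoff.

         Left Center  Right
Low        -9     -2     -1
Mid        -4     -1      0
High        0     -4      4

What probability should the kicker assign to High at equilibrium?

3/7

Row minima: Low → -9, Mid → -4, High → -4; maximin = -4.
Column maxima: Left → 0, Center → -1, Right → 4; minimax = -1.
-4 ≠ -1, so there is no saddle point; optimal play is mixed.
Low is strictly dominated by Mid, so the kicker never plays it.
Right is strictly dominated by Left (it gives the kicker strictly more in every row), so the keeper never plays it.
On the remaining 2×2 (Mid, High vs Left, Center):
Let the kicker play Mid with probability p. Expected payoff against Left: (-4)p + 0(1−p) = −4p; against Center: (-1)p + (-4)(1−p) = 3p − 4.
Setting these equal: −4p = 3p − 4 ⇒ −7p = -4 ⇒ p = 4/7, and the value is (-4)·(4/7) = -16/7.
For the keeper: with q = P(Left), equating Mid's and High's payoffs gives −3q − 1 = 4q − 4 ⇒ q = 3/7.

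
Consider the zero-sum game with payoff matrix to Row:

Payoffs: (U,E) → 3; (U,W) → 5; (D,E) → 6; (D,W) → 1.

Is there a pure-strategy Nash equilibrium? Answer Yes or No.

No

Row minima: U → 3, D → 1; maximin = 3.
Column maxima: E → 6, W → 5; minimax = 5.
3 ≠ 5, so no pure-strategy equilibrium exists.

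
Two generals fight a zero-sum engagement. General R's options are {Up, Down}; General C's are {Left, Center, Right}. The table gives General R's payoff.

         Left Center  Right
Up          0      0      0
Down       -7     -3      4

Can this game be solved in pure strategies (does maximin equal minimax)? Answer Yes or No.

Row minima: Up → 0, Down → -7; maximin = 0.
Column maxima: Left → 0, Center → 0, Right → 4; minimax = 0.
maximin = minimax = 0, so a saddle point exists.

Yes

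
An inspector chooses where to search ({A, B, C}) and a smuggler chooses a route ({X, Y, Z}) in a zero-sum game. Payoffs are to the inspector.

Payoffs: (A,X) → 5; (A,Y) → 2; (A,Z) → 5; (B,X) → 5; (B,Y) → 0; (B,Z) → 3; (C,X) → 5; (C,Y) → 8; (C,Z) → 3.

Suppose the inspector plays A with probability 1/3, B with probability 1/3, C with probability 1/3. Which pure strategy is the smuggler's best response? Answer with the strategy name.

Y

If the smuggler plays X, the inspector's expected payoff is (1/3)·5 + (1/3)·5 + (1/3)·5 = 5.
If the smuggler plays Y, the inspector's expected payoff is (1/3)·2 + (1/3)·0 + (1/3)·8 = 10/3.
If the smuggler plays Z, the inspector's expected payoff is (1/3)·5 + (1/3)·3 + (1/3)·3 = 11/3.
The smuggler minimizes the inspector's payoff; the smallest is 10/3, so the best response is Y.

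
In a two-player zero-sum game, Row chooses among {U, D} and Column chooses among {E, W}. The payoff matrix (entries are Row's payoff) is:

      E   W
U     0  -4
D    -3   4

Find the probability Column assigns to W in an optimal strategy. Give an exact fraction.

Row minima: U → -4, D → -3; maximin = -3.
Column maxima: E → 0, W → 4; minimax = 0.
-3 ≠ 0, so there is no saddle point; optimal play is mixed.
Let Row play U with probability p. Expected payoff against E: 0p + (-3)(1−p) = 3p − 3; against W: (-4)p + 4(1−p) = −8p + 4.
Setting these equal: 3p − 3 = −8p + 4 ⇒ 11p = 7 ⇒ p = 7/11, and the value is (3)·(7/11) − 3 = -12/11.
For Column: with q = P(E), equating U's and D's payoffs gives 4q − 4 = −7q + 4 ⇒ q = 8/11.

3/11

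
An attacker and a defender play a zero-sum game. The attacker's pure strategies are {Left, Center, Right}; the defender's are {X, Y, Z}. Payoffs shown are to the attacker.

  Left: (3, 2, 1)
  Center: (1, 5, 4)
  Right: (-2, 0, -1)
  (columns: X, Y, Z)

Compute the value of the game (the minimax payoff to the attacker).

11/5

Row minima: Left → 1, Center → 1, Right → -2; maximin = 1.
Column maxima: X → 3, Y → 5, Z → 4; minimax = 3.
1 ≠ 3, so there is no saddle point; optimal play is mixed.
Right is strictly dominated by Left, so the attacker never plays it.
Y is strictly dominated by Z (it gives the attacker strictly more in every row), so the defender never plays it.
On the remaining 2×2 (Left, Center vs X, Z):
Let the attacker play Left with probability p. Expected payoff against X: 3p + 1(1−p) = 2p + 1; against Z: 1p + 4(1−p) = −3p + 4.
Setting these equal: 2p + 1 = −3p + 4 ⇒ 5p = 3 ⇒ p = 3/5, and the value is (2)·(3/5) + 1 = 11/5.
For the defender: with q = P(X), equating Left's and Center's payoffs gives 2q + 1 = −3q + 4 ⇒ q = 3/5.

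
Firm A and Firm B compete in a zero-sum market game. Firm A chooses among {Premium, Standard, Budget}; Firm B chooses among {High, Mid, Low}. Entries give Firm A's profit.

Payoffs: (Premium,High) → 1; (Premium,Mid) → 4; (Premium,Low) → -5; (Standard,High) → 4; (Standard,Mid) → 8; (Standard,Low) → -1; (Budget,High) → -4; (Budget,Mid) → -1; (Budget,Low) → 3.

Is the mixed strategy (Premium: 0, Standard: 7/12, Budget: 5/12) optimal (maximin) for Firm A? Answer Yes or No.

Yes

Against High this mix gives (7/12)·4 + (5/12)·(-4) = 2/3.
Against Mid this mix gives (7/12)·8 + (5/12)·(-1) = 17/4.
Against Low this mix gives (7/12)·(-1) + (5/12)·3 = 2/3.
All of Firm B's active replies (High, Low) yield 2/3, and no column does worse for Firm A. The mix makes Firm B indifferent and guarantees 2/3, so it is optimal.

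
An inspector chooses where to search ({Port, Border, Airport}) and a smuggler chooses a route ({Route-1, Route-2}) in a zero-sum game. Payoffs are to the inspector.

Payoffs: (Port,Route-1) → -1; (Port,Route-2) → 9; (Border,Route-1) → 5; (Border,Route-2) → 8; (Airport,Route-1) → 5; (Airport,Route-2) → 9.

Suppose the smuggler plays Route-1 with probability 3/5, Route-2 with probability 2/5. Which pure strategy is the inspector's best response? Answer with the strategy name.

Airport

Expected payoff of Port: (3/5)·(-1) + (2/5)·9 = 3.
Expected payoff of Border: (3/5)·5 + (2/5)·8 = 31/5.
Expected payoff of Airport: (3/5)·5 + (2/5)·9 = 33/5.
The largest is 33/5, so the inspector's best response is Airport.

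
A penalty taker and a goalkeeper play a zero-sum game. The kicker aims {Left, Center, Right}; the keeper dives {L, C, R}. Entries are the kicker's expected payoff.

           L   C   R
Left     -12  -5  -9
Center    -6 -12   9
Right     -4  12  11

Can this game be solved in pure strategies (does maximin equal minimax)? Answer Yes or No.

Yes

Row minima: Left → -12, Center → -12, Right → -4; maximin = -4.
Column maxima: L → -4, C → 12, R → 11; minimax = -4.
maximin = minimax = -4, so a saddle point exists.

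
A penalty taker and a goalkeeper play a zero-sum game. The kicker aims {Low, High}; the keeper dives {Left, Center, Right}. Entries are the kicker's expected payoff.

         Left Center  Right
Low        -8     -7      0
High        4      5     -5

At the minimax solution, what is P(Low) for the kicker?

9/17

Row minima: Low → -8, High → -5; maximin = -5.
Column maxima: Left → 4, Center → 5, Right → 0; minimax = 0.
-5 ≠ 0, so there is no saddle point; optimal play is mixed.
Center is strictly dominated by Left (it gives the kicker strictly more in every row), so the keeper never plays it.
On the remaining 2×2 (Low, High vs Left, Right):
Let the kicker play Low with probability p. Expected payoff against Left: (-8)p + 4(1−p) = −12p + 4; against Right: 0p + (-5)(1−p) = 5p − 5.
Setting these equal: −12p + 4 = 5p − 5 ⇒ −17p = -9 ⇒ p = 9/17, and the value is (-12)·(9/17) + 4 = -40/17.
For the keeper: with q = P(Left), equating Low's and High's payoffs gives −8q = 9q − 5 ⇒ q = 5/17.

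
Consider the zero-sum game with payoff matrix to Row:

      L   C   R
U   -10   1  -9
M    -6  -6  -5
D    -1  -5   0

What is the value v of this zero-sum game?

-17/5

Row minima: U → -10, M → -6, D → -5; maximin = -5.
Column maxima: L → -1, C → 1, R → 0; minimax = -1.
-5 ≠ -1, so there is no saddle point; optimal play is mixed.
M is strictly dominated by D, so Row never plays it.
R is strictly dominated by L (it gives Row strictly more in every row), so Column never plays it.
On the remaining 2×2 (U, D vs L, C):
Let Row play U with probability p. Expected payoff against L: (-10)p + (-1)(1−p) = −9p − 1; against C: 1p + (-5)(1−p) = 6p − 5.
Setting these equal: −9p − 1 = 6p − 5 ⇒ −15p = -4 ⇒ p = 4/15, and the value is (-9)·(4/15) − 1 = -17/5.
For Column: with q = P(L), equating U's and D's payoffs gives −11q + 1 = 4q − 5 ⇒ q = 2/5.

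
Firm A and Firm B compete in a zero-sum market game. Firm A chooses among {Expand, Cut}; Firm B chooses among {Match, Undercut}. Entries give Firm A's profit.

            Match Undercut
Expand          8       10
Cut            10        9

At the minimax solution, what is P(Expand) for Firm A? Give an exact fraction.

1/3

Row minima: Expand → 8, Cut → 9; maximin = 9.
Column maxima: Match → 10, Undercut → 10; minimax = 10.
9 ≠ 10, so there is no saddle point; optimal play is mixed.
Let Firm A play Expand with probability p. Expected payoff against Match: 8p + 10(1−p) = −2p + 10; against Undercut: 10p + 9(1−p) = p + 9.
Setting these equal: −2p + 10 = p + 9 ⇒ −3p = -1 ⇒ p = 1/3, and the value is (-2)·(1/3) + 10 = 28/3.
For Firm B: with q = P(Match), equating Expand's and Cut's payoffs gives −2q + 10 = q + 9 ⇒ q = 1/3.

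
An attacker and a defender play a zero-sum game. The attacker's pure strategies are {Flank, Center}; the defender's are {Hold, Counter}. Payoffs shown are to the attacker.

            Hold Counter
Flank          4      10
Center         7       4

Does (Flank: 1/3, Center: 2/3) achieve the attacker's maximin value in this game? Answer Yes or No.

Against Hold this mix gives (1/3)·4 + (2/3)·7 = 6.
Against Counter this mix gives (1/3)·10 + (2/3)·4 = 6.
All of the defender's active replies (Hold, Counter) yield 6, and no column does worse for the attacker. The mix makes the defender indifferent and guarantees 6, so it is optimal.

Yes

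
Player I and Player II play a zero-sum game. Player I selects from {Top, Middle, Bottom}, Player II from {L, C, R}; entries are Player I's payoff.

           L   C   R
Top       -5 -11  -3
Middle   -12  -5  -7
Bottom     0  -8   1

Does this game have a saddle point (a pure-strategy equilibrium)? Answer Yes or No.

Row minima: Top → -11, Middle → -12, Bottom → -8; maximin = -8.
Column maxima: L → 0, C → -5, R → 1; minimax = -5.
-8 ≠ -5, so no pure-strategy equilibrium exists.

No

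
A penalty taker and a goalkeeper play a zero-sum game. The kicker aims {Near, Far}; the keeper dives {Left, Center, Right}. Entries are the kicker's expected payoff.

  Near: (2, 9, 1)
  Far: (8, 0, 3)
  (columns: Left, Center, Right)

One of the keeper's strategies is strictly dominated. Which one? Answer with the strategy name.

Left

Right holds the kicker's payoff strictly below Left in every row: 1 < 2, 3 < 8.
So Left is strictly dominated for the keeper.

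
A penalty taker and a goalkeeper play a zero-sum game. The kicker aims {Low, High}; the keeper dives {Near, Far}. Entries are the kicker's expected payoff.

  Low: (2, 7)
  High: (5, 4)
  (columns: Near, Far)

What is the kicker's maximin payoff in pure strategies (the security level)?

4

Row minima: Low → 2, High → 4.
The best of these is 4.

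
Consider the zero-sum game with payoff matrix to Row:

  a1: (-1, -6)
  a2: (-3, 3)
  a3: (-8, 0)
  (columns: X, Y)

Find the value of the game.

Row minima: a1 → -6, a2 → -3, a3 → -8; maximin = -3.
Column maxima: X → -1, Y → 3; minimax = -1.
-3 ≠ -1, so there is no saddle point; optimal play is mixed.
a3 is strictly dominated by a2, so Row never plays it.
On the remaining 2×2 (a1, a2 vs X, Y):
Let Row play a1 with probability p. Expected payoff against X: (-1)p + (-3)(1−p) = 2p − 3; against Y: (-6)p + 3(1−p) = −9p + 3.
Setting these equal: 2p − 3 = −9p + 3 ⇒ 11p = 6 ⇒ p = 6/11, and the value is (2)·(6/11) − 3 = -21/11.
For Column: with q = P(X), equating a1's and a2's payoffs gives 5q − 6 = −6q + 3 ⇒ q = 9/11.

-21/11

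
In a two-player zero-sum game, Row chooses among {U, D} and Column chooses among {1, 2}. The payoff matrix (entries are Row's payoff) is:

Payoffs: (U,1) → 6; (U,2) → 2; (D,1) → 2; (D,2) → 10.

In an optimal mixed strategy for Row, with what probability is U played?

2/3

Row minima: U → 2, D → 2; maximin = 2.
Column maxima: 1 → 6, 2 → 10; minimax = 6.
2 ≠ 6, so there is no saddle point; optimal play is mixed.
Let Row play U with probability p. Expected payoff against 1: 6p + 2(1−p) = 4p + 2; against 2: 2p + 10(1−p) = −8p + 10.
Setting these equal: 4p + 2 = −8p + 10 ⇒ 12p = 8 ⇒ p = 2/3, and the value is (4)·(2/3) + 2 = 14/3.
For Column: with q = P(1), equating U's and D's payoffs gives 4q + 2 = −8q + 10 ⇒ q = 2/3.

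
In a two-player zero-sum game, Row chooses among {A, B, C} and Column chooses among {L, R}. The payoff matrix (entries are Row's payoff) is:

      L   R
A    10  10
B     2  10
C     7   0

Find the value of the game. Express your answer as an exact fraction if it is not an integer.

Row minima: A → 10, B → 2, C → 0; maximin = 10.
Column maxima: L → 10, R → 10; minimax = 10.
Since maximin = minimax = 10, there is a saddle point and the value is 10.

10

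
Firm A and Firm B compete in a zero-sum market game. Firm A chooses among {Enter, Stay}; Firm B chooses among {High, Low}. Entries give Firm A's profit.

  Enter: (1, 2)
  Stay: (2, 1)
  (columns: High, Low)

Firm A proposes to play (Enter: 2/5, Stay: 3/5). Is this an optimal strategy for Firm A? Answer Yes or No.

No

Against High this mix gives (2/5)·1 + (3/5)·2 = 8/5.
Against Low this mix gives (2/5)·2 + (3/5)·1 = 7/5.
Firm B will play Low, holding Firm A to 7/5. Shifting weight toward the row that does better against Low would raise this floor (the equalizing mix achieves 3/2 against both Low and High), so the proposed strategy is not optimal.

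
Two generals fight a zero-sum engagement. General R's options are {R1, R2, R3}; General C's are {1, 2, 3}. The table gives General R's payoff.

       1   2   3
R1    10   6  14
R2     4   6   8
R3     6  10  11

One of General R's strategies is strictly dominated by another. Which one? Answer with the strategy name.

R2

R3 gives a strictly higher payoff than R2 against every column: 6 > 4, 10 > 6, 11 > 8.
So R2 is strictly dominated and General R never plays it.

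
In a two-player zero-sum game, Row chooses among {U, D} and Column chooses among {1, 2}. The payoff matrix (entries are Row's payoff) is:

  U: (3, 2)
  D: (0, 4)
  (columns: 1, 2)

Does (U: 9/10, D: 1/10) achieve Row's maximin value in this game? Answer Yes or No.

No

Against 1 this mix gives (9/10)·3 + (1/10)·0 = 27/10.
Against 2 this mix gives (9/10)·2 + (1/10)·4 = 11/5.
Column will play 2, holding Row to 11/5. Shifting weight toward the row that does better against 2 would raise this floor (the equalizing mix achieves 12/5 against both 2 and 1), so the proposed strategy is not optimal.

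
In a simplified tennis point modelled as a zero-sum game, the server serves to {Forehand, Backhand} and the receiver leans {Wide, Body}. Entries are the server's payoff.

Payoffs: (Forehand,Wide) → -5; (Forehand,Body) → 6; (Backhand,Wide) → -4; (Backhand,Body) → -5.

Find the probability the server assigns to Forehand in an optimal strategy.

1/12

Row minima: Forehand → -5, Backhand → -5; maximin = -5.
Column maxima: Wide → -4, Body → 6; minimax = -4.
-5 ≠ -4, so there is no saddle point; optimal play is mixed.
Let the server play Forehand with probability p. Expected payoff against Wide: (-5)p + (-4)(1−p) = −p − 4; against Body: 6p + (-5)(1−p) = 11p − 5.
Setting these equal: −p − 4 = 11p − 5 ⇒ −12p = -1 ⇒ p = 1/12, and the value is (-1)·(1/12) − 4 = -49/12.
For the receiver: with q = P(Wide), equating Forehand's and Backhand's payoffs gives −11q + 6 = q − 5 ⇒ q = 11/12.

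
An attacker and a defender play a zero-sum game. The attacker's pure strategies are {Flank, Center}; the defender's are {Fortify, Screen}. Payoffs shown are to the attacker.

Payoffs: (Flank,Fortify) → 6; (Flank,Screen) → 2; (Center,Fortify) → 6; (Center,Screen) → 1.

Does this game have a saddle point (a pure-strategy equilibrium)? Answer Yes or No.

Row minima: Flank → 2, Center → 1; maximin = 2.
Column maxima: Fortify → 6, Screen → 2; minimax = 2.
maximin = minimax = 2, so a saddle point exists.

Yes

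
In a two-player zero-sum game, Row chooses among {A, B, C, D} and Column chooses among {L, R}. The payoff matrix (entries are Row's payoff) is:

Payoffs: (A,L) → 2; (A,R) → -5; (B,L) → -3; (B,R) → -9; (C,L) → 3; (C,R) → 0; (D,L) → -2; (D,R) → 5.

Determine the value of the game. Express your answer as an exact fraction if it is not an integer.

3/2

Row minima: A → -5, B → -9, C → 0, D → -2; maximin = 0.
Column maxima: L → 3, R → 5; minimax = 3.
0 ≠ 3, so there is no saddle point; optimal play is mixed.
A is strictly dominated by C, so Row never plays it.
B is strictly dominated by C, so Row never plays it.
On the remaining 2×2 (C, D vs L, R):
Let Row play C with probability p. Expected payoff against L: 3p + (-2)(1−p) = 5p − 2; against R: 0p + 5(1−p) = −5p + 5.
Setting these equal: 5p − 2 = −5p + 5 ⇒ 10p = 7 ⇒ p = 7/10, and the value is (5)·(7/10) − 2 = 3/2.
For Column: with q = P(L), equating C's and D's payoffs gives 3q = −7q + 5 ⇒ q = 1/2.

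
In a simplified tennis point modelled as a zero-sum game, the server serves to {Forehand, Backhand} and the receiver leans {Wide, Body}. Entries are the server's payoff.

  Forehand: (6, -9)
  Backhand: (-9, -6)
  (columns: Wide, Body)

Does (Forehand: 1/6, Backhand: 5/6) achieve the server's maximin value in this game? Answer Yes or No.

Yes

Against Wide this mix gives (1/6)·6 + (5/6)·(-9) = -13/2.
Against Body this mix gives (1/6)·(-9) + (5/6)·(-6) = -13/2.
All of the receiver's active replies (Wide, Body) yield -13/2, and no column does worse for the server. The mix makes the receiver indifferent and guarantees -13/2, so it is optimal.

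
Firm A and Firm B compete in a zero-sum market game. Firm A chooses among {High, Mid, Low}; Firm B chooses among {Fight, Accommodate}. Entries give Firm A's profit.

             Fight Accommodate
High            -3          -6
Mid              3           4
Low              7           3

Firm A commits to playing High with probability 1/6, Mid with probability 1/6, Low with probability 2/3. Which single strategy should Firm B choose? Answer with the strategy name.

Accommodate

If Firm B plays Fight, Firm A's expected payoff is (1/6)·(-3) + (1/6)·3 + (2/3)·7 = 14/3.
If Firm B plays Accommodate, Firm A's expected payoff is (1/6)·(-6) + (1/6)·4 + (2/3)·3 = 5/3.
Firm B minimizes Firm A's payoff; the smallest is 5/3, so the best response is Accommodate.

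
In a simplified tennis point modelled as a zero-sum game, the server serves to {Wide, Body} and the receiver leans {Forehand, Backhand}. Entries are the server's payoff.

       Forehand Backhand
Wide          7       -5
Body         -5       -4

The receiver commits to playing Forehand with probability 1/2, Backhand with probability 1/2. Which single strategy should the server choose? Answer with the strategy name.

Expected payoff of Wide: (1/2)·7 + (1/2)·(-5) = 1.
Expected payoff of Body: (1/2)·(-5) + (1/2)·(-4) = -9/2.
The largest is 1, so the server's best response is Wide.

Wide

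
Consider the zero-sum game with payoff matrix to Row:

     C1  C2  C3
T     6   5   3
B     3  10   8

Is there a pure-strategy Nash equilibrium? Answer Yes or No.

Row minima: T → 3, B → 3; maximin = 3.
Column maxima: C1 → 6, C2 → 10, C3 → 8; minimax = 6.
3 ≠ 6, so no pure-strategy equilibrium exists.

No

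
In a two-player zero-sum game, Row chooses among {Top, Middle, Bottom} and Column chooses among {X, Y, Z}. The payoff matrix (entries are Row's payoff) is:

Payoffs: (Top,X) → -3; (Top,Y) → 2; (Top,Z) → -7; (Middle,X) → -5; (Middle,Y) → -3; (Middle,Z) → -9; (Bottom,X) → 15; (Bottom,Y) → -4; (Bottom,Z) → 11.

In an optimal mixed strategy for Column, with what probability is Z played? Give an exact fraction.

Row minima: Top → -7, Middle → -9, Bottom → -4; maximin = -4.
Column maxima: X → 15, Y → 2, Z → 11; minimax = 2.
-4 ≠ 2, so there is no saddle point; optimal play is mixed.
Middle is strictly dominated by Top, so Row never plays it.
X is strictly dominated by Z (it gives Row strictly more in every row), so Column never plays it.
On the remaining 2×2 (Top, Bottom vs Y, Z):
Let Row play Top with probability p. Expected payoff against Y: 2p + (-4)(1−p) = 6p − 4; against Z: (-7)p + 11(1−p) = −18p + 11.
Setting these equal: 6p − 4 = −18p + 11 ⇒ 24p = 15 ⇒ p = 5/8, and the value is (6)·(5/8) − 4 = -1/4.
For Column: with q = P(Y), equating Top's and Bottom's payoffs gives 9q − 7 = −15q + 11 ⇒ q = 3/4.

1/4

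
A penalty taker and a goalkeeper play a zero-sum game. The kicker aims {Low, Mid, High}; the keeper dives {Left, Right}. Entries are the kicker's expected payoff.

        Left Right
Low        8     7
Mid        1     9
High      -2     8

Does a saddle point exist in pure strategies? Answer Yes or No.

No

Row minima: Low → 7, Mid → 1, High → -2; maximin = 7.
Column maxima: Left → 8, Right → 9; minimax = 8.
7 ≠ 8, so no pure-strategy equilibrium exists.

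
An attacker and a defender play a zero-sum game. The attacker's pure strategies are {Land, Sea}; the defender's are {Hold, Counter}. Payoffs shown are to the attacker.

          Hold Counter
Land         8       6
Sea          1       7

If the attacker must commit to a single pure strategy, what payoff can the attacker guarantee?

6

Row minima: Land → 6, Sea → 1.
The best of these is 6.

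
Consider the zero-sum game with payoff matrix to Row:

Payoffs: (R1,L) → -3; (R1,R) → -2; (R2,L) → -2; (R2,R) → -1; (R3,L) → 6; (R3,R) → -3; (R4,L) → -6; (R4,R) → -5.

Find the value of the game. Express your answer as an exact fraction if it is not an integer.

-6/5

Row minima: R1 → -3, R2 → -2, R3 → -3, R4 → -6; maximin = -2.
Column maxima: L → 6, R → -1; minimax = -1.
-2 ≠ -1, so there is no saddle point; optimal play is mixed.
R1 is strictly dominated by R2, so Row never plays it.
R4 is strictly dominated by R2, so Row never plays it.
On the remaining 2×2 (R2, R3 vs L, R):
Let Row play R2 with probability p. Expected payoff against L: (-2)p + 6(1−p) = −8p + 6; against R: (-1)p + (-3)(1−p) = 2p − 3.
Setting these equal: −8p + 6 = 2p − 3 ⇒ −10p = -9 ⇒ p = 9/10, and the value is (-8)·(9/10) + 6 = -6/5.
For Column: with q = P(L), equating R2's and R3's payoffs gives −q − 1 = 9q − 3 ⇒ q = 1/5.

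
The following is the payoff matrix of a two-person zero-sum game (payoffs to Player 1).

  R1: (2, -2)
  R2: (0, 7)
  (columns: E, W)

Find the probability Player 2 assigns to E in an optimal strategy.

9/11

Row minima: R1 → -2, R2 → 0; maximin = 0.
Column maxima: E → 2, W → 7; minimax = 2.
0 ≠ 2, so there is no saddle point; optimal play is mixed.
Let Player 1 play R1 with probability p. Expected payoff against E: 2p + 0(1−p) = 2p; against W: (-2)p + 7(1−p) = −9p + 7.
Setting these equal: 2p = −9p + 7 ⇒ 11p = 7 ⇒ p = 7/11, and the value is (2)·(7/11) = 14/11.
For Player 2: with q = P(E), equating R1's and R2's payoffs gives 4q − 2 = −7q + 7 ⇒ q = 9/11.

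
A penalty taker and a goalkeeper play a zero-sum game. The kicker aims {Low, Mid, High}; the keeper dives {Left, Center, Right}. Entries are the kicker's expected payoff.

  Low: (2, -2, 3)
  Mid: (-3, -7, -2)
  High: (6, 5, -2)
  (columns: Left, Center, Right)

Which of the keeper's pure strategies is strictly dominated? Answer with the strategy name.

Left

Center holds the kicker's payoff strictly below Left in every row: -2 < 2, -7 < -3, 5 < 6.
So Left is strictly dominated for the keeper.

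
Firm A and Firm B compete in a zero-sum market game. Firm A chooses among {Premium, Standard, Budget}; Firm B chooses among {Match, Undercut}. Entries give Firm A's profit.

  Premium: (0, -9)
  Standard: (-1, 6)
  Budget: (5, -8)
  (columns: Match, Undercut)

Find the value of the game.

Row minima: Premium → -9, Standard → -1, Budget → -8; maximin = -1.
Column maxima: Match → 5, Undercut → 6; minimax = 5.
-1 ≠ 5, so there is no saddle point; optimal play is mixed.
Premium is strictly dominated by Budget, so Firm A never plays it.
On the remaining 2×2 (Standard, Budget vs Match, Undercut):
Let Firm A play Standard with probability p. Expected payoff against Match: (-1)p + 5(1−p) = −6p + 5; against Undercut: 6p + (-8)(1−p) = 14p − 8.
Setting these equal: −6p + 5 = 14p − 8 ⇒ −20p = -13 ⇒ p = 13/20, and the value is (-6)·(13/20) + 5 = 11/10.
For Firm B: with q = P(Match), equating Standard's and Budget's payoffs gives −7q + 6 = 13q − 8 ⇒ q = 7/10.

11/10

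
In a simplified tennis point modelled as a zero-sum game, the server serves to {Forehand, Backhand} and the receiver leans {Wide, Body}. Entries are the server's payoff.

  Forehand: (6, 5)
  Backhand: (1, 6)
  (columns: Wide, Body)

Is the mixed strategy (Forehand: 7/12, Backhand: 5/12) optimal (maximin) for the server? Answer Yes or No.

Against Wide this mix gives (7/12)·6 + (5/12)·1 = 47/12.
Against Body this mix gives (7/12)·5 + (5/12)·6 = 65/12.
The receiver will play Wide, holding the server to 47/12. Shifting weight toward the row that does better against Wide would raise this floor (the equalizing mix achieves 31/6 against both Wide and Body), so the proposed strategy is not optimal.

No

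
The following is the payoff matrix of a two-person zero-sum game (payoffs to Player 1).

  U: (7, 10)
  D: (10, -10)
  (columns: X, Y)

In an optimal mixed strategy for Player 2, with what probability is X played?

20/23

Row minima: U → 7, D → -10; maximin = 7.
Column maxima: X → 10, Y → 10; minimax = 10.
7 ≠ 10, so there is no saddle point; optimal play is mixed.
Let Player 1 play U with probability p. Expected payoff against X: 7p + 10(1−p) = −3p + 10; against Y: 10p + (-10)(1−p) = 20p − 10.
Setting these equal: −3p + 10 = 20p − 10 ⇒ −23p = -20 ⇒ p = 20/23, and the value is (-3)·(20/23) + 10 = 170/23.
For Player 2: with q = P(X), equating U's and D's payoffs gives −3q + 10 = 20q − 10 ⇒ q = 20/23.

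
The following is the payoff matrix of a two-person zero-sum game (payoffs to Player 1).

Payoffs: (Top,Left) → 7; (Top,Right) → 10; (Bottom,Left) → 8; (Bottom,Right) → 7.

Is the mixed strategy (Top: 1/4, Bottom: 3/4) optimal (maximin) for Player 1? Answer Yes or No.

Against Left this mix gives (1/4)·7 + (3/4)·8 = 31/4.
Against Right this mix gives (1/4)·10 + (3/4)·7 = 31/4.
All of Player 2's active replies (Left, Right) yield 31/4, and no column does worse for Player 1. The mix makes Player 2 indifferent and guarantees 31/4, so it is optimal.

Yes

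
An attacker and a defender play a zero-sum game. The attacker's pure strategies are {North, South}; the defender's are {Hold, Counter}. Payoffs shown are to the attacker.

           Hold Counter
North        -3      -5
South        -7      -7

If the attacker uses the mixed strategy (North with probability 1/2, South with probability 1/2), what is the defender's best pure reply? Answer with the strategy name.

Counter

If the defender plays Hold, the attacker's expected payoff is (1/2)·(-3) + (1/2)·(-7) = -5.
If the defender plays Counter, the attacker's expected payoff is (1/2)·(-5) + (1/2)·(-7) = -6.
The defender minimizes the attacker's payoff; the smallest is -6, so the best response is Counter.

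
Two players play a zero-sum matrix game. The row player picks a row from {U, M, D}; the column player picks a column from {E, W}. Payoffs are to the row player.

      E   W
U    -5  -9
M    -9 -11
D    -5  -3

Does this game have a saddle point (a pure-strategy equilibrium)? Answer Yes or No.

Yes

Row minima: U → -9, M → -11, D → -5; maximin = -5.
Column maxima: E → -5, W → -3; minimax = -5.
maximin = minimax = -5, so a saddle point exists.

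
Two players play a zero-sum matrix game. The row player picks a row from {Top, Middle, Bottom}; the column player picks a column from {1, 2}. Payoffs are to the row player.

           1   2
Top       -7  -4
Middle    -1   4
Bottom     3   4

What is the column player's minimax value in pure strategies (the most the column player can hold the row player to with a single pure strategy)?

Column maxima: 1 → 3, 2 → 4.
The smallest of these is 3.

3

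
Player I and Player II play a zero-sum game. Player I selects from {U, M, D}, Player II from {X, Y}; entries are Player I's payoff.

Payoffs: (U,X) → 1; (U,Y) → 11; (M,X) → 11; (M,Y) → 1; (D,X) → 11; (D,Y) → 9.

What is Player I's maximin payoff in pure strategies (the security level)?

9

Row minima: U → 1, M → 1, D → 9.
The best of these is 9.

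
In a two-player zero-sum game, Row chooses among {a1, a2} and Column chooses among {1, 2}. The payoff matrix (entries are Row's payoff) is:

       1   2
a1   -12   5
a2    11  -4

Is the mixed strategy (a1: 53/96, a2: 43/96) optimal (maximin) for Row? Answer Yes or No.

Against 1 this mix gives (53/96)·(-12) + (43/96)·11 = -163/96.
Against 2 this mix gives (53/96)·5 + (43/96)·(-4) = 31/32.
Column will play 1, holding Row to -163/96. Shifting weight toward the row that does better against 1 would raise this floor (the equalizing mix achieves 7/32 against both 1 and 2), so the proposed strategy is not optimal.

No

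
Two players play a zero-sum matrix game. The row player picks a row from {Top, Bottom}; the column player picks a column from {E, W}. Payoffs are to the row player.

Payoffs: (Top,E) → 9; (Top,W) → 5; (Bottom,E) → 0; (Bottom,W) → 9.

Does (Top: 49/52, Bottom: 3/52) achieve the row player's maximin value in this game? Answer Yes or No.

Against E this mix gives (49/52)·9 + (3/52)·0 = 441/52.
Against W this mix gives (49/52)·5 + (3/52)·9 = 68/13.
The column player will play W, holding the row player to 68/13. Shifting weight toward the row that does better against W would raise this floor (the equalizing mix achieves 81/13 against both W and E), so the proposed strategy is not optimal.

No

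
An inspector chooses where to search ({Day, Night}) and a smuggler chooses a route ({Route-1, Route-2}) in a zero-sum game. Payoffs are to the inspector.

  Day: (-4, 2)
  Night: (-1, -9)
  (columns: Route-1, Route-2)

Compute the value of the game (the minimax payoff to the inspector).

Row minima: Day → -4, Night → -9; maximin = -4.
Column maxima: Route-1 → -1, Route-2 → 2; minimax = -1.
-4 ≠ -1, so there is no saddle point; optimal play is mixed.
Let the inspector play Day with probability p. Expected payoff against Route-1: (-4)p + (-1)(1−p) = −3p − 1; against Route-2: 2p + (-9)(1−p) = 11p − 9.
Setting these equal: −3p − 1 = 11p − 9 ⇒ −14p = -8 ⇒ p = 4/7, and the value is (-3)·(4/7) − 1 = -19/7.
For the smuggler: with q = P(Route-1), equating Day's and Night's payoffs gives −6q + 2 = 8q − 9 ⇒ q = 11/14.

-19/7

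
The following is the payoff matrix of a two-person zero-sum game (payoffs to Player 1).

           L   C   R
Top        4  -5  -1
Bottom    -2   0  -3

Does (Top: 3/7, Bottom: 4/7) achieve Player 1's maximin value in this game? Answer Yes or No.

Yes

Against L this mix gives (3/7)·4 + (4/7)·(-2) = 4/7.
Against C this mix gives (3/7)·(-5) + (4/7)·0 = -15/7.
Against R this mix gives (3/7)·(-1) + (4/7)·(-3) = -15/7.
All of Player 2's active replies (C, R) yield -15/7, and no column does worse for Player 1. The mix makes Player 2 indifferent and guarantees -15/7, so it is optimal.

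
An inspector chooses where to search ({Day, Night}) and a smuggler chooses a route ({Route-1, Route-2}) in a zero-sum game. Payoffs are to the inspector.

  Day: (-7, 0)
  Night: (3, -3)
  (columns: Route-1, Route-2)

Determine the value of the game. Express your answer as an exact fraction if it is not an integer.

Row minima: Day → -7, Night → -3; maximin = -3.
Column maxima: Route-1 → 3, Route-2 → 0; minimax = 0.
-3 ≠ 0, so there is no saddle point; optimal play is mixed.
Let the inspector play Day with probability p. Expected payoff against Route-1: (-7)p + 3(1−p) = −10p + 3; against Route-2: 0p + (-3)(1−p) = 3p − 3.
Setting these equal: −10p + 3 = 3p − 3 ⇒ −13p = -6 ⇒ p = 6/13, and the value is (-10)·(6/13) + 3 = -21/13.
For the smuggler: with q = P(Route-1), equating Day's and Night's payoffs gives −7q = 6q − 3 ⇒ q = 3/13.

-21/13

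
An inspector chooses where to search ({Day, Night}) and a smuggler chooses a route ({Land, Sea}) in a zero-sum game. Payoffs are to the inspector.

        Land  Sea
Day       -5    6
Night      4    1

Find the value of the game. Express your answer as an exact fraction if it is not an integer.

29/14

Row minima: Day → -5, Night → 1; maximin = 1.
Column maxima: Land → 4, Sea → 6; minimax = 4.
1 ≠ 4, so there is no saddle point; optimal play is mixed.
Let the inspector play Day with probability p. Expected payoff against Land: (-5)p + 4(1−p) = −9p + 4; against Sea: 6p + 1(1−p) = 5p + 1.
Setting these equal: −9p + 4 = 5p + 1 ⇒ −14p = -3 ⇒ p = 3/14, and the value is (-9)·(3/14) + 4 = 29/14.
For the smuggler: with q = P(Land), equating Day's and Night's payoffs gives −11q + 6 = 3q + 1 ⇒ q = 5/14.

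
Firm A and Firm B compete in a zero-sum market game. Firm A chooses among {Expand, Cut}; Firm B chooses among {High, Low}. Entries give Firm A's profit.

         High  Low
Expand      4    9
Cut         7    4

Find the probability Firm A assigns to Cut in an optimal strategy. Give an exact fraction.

Row minima: Expand → 4, Cut → 4; maximin = 4.
Column maxima: High → 7, Low → 9; minimax = 7.
4 ≠ 7, so there is no saddle point; optimal play is mixed.
Let Firm A play Expand with probability p. Expected payoff against High: 4p + 7(1−p) = −3p + 7; against Low: 9p + 4(1−p) = 5p + 4.
Setting these equal: −3p + 7 = 5p + 4 ⇒ −8p = -3 ⇒ p = 3/8, and the value is (-3)·(3/8) + 7 = 47/8.
For Firm B: with q = P(High), equating Expand's and Cut's payoffs gives −5q + 9 = 3q + 4 ⇒ q = 5/8.

5/8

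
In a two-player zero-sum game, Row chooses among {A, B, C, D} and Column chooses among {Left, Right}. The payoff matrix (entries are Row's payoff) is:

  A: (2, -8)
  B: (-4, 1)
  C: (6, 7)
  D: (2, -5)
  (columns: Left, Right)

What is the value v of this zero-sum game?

Row minima: A → -8, B → -4, C → 6, D → -5; maximin = 6.
Column maxima: Left → 6, Right → 7; minimax = 6.
Since maximin = minimax = 6, there is a saddle point and the value is 6.

6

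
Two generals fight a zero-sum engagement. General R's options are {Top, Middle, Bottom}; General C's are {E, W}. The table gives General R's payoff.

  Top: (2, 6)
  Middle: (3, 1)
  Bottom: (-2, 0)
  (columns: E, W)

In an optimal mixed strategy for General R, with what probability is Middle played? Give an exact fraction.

Row minima: Top → 2, Middle → 1, Bottom → -2; maximin = 2.
Column maxima: E → 3, W → 6; minimax = 3.
2 ≠ 3, so there is no saddle point; optimal play is mixed.
Bottom is strictly dominated by Top, so General R never plays it.
On the remaining 2×2 (Top, Middle vs E, W):
Let General R play Top with probability p. Expected payoff against E: 2p + 3(1−p) = −p + 3; against W: 6p + 1(1−p) = 5p + 1.
Setting these equal: −p + 3 = 5p + 1 ⇒ −6p = -2 ⇒ p = 1/3, and the value is (-1)·(1/3) + 3 = 8/3.
For General C: with q = P(E), equating Top's and Middle's payoffs gives −4q + 6 = 2q + 1 ⇒ q = 5/6.

2/3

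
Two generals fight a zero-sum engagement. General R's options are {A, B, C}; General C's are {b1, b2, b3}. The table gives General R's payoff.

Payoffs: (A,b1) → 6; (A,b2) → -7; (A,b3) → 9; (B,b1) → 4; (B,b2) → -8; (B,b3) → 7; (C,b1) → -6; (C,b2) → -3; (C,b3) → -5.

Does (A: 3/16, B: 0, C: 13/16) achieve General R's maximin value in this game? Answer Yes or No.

Yes

Against b1 this mix gives (3/16)·6 + (13/16)·(-6) = -15/4.
Against b2 this mix gives (3/16)·(-7) + (13/16)·(-3) = -15/4.
Against b3 this mix gives (3/16)·9 + (13/16)·(-5) = -19/8.
All of General C's active replies (b1, b2) yield -15/4, and no column does worse for General R. The mix makes General C indifferent and guarantees -15/4, so it is optimal.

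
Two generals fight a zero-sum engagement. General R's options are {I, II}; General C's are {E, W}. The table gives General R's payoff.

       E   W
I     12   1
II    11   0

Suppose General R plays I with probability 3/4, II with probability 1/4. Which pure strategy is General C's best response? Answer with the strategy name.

W

If General C plays E, General R's expected payoff is (3/4)·12 + (1/4)·11 = 47/4.
If General C plays W, General R's expected payoff is (3/4)·1 + (1/4)·0 = 3/4.
General C minimizes General R's payoff; the smallest is 3/4, so the best response is W.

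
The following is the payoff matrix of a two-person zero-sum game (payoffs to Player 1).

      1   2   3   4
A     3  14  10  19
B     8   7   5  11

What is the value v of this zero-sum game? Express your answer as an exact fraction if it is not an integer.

13/2

Row minima: A → 3, B → 5; maximin = 5.
Column maxima: 1 → 8, 2 → 14, 3 → 10, 4 → 19; minimax = 8.
5 ≠ 8, so there is no saddle point; optimal play is mixed.
2 is strictly dominated by 3 (it gives Player 1 strictly more in every row), so Player 2 never plays it.
4 is strictly dominated by 1 (it gives Player 1 strictly more in every row), so Player 2 never plays it.
On the remaining 2×2 (A, B vs 1, 3):
Let Player 1 play A with probability p. Expected payoff against 1: 3p + 8(1−p) = −5p + 8; against 3: 10p + 5(1−p) = 5p + 5.
Setting these equal: −5p + 8 = 5p + 5 ⇒ −10p = -3 ⇒ p = 3/10, and the value is (-5)·(3/10) + 8 = 13/2.
For Player 2: with q = P(1), equating A's and B's payoffs gives −7q + 10 = 3q + 5 ⇒ q = 1/2.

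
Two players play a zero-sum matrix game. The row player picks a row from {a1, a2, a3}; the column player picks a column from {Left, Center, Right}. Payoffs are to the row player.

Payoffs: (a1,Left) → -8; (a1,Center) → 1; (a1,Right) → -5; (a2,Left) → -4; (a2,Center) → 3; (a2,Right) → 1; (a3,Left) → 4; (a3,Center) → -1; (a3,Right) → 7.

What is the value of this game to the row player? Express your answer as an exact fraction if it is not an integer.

2/3

Row minima: a1 → -8, a2 → -4, a3 → -1; maximin = -1.
Column maxima: Left → 4, Center → 3, Right → 7; minimax = 3.
-1 ≠ 3, so there is no saddle point; optimal play is mixed.
a1 is strictly dominated by a2, so the row player never plays it.
Right is strictly dominated by Left (it gives the row player strictly more in every row), so the column player never plays it.
On the remaining 2×2 (a2, a3 vs Left, Center):
Let the row player play a2 with probability p. Expected payoff against Left: (-4)p + 4(1−p) = −8p + 4; against Center: 3p + (-1)(1−p) = 4p − 1.
Setting these equal: −8p + 4 = 4p − 1 ⇒ −12p = -5 ⇒ p = 5/12, and the value is (-8)·(5/12) + 4 = 2/3.
For the column player: with q = P(Left), equating a2's and a3's payoffs gives −7q + 3 = 5q − 1 ⇒ q = 1/3.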